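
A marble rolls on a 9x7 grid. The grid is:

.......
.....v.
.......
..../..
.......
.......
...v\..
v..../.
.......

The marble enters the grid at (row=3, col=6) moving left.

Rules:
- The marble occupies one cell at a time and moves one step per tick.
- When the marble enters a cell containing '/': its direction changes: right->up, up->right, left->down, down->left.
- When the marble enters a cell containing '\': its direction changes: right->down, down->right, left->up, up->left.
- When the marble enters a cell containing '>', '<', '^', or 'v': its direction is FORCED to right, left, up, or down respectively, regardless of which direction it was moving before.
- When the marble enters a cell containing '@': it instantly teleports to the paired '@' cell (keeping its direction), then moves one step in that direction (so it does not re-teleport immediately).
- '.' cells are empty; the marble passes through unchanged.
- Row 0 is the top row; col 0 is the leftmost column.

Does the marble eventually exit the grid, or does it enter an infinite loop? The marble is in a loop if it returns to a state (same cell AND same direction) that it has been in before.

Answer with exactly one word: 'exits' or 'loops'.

Answer: exits

Derivation:
Step 1: enter (3,6), '.' pass, move left to (3,5)
Step 2: enter (3,5), '.' pass, move left to (3,4)
Step 3: enter (3,4), '/' deflects left->down, move down to (4,4)
Step 4: enter (4,4), '.' pass, move down to (5,4)
Step 5: enter (5,4), '.' pass, move down to (6,4)
Step 6: enter (6,4), '\' deflects down->right, move right to (6,5)
Step 7: enter (6,5), '.' pass, move right to (6,6)
Step 8: enter (6,6), '.' pass, move right to (6,7)
Step 9: at (6,7) — EXIT via right edge, pos 6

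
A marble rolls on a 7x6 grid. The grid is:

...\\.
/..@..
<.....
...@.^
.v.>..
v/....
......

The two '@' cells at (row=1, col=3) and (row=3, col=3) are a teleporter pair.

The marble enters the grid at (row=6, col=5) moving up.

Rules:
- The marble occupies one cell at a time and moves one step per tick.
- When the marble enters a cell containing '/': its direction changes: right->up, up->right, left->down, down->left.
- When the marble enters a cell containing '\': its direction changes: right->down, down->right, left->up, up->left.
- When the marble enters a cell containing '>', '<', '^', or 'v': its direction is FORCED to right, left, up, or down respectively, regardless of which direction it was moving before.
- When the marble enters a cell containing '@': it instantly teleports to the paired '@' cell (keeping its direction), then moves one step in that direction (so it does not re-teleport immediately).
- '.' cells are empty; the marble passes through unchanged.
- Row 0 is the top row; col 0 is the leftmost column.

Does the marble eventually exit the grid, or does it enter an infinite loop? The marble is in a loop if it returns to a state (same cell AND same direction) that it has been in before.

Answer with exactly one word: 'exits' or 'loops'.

Step 1: enter (6,5), '.' pass, move up to (5,5)
Step 2: enter (5,5), '.' pass, move up to (4,5)
Step 3: enter (4,5), '.' pass, move up to (3,5)
Step 4: enter (3,5), '^' forces up->up, move up to (2,5)
Step 5: enter (2,5), '.' pass, move up to (1,5)
Step 6: enter (1,5), '.' pass, move up to (0,5)
Step 7: enter (0,5), '.' pass, move up to (-1,5)
Step 8: at (-1,5) — EXIT via top edge, pos 5

Answer: exits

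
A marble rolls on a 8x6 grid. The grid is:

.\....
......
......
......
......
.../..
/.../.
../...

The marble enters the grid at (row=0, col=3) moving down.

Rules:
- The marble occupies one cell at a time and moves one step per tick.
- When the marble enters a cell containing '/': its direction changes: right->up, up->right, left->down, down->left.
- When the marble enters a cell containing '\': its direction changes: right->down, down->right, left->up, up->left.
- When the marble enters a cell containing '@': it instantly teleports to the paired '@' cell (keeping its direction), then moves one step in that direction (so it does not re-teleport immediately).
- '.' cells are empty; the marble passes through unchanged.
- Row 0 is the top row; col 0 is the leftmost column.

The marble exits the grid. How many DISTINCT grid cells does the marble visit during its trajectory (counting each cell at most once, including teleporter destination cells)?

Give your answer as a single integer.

Step 1: enter (0,3), '.' pass, move down to (1,3)
Step 2: enter (1,3), '.' pass, move down to (2,3)
Step 3: enter (2,3), '.' pass, move down to (3,3)
Step 4: enter (3,3), '.' pass, move down to (4,3)
Step 5: enter (4,3), '.' pass, move down to (5,3)
Step 6: enter (5,3), '/' deflects down->left, move left to (5,2)
Step 7: enter (5,2), '.' pass, move left to (5,1)
Step 8: enter (5,1), '.' pass, move left to (5,0)
Step 9: enter (5,0), '.' pass, move left to (5,-1)
Step 10: at (5,-1) — EXIT via left edge, pos 5
Distinct cells visited: 9 (path length 9)

Answer: 9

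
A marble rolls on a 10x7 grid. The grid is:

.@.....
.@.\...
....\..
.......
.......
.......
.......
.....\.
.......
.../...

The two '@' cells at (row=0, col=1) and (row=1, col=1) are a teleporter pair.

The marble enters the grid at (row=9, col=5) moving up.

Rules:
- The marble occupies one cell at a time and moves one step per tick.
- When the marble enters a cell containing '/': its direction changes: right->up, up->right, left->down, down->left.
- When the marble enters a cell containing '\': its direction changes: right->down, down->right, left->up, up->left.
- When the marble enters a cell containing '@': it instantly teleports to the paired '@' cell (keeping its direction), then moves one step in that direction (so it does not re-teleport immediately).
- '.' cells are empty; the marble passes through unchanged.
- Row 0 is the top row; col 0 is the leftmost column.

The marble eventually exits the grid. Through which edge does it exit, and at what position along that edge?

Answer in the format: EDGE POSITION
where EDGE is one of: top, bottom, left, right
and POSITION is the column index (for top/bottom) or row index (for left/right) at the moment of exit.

Answer: left 7

Derivation:
Step 1: enter (9,5), '.' pass, move up to (8,5)
Step 2: enter (8,5), '.' pass, move up to (7,5)
Step 3: enter (7,5), '\' deflects up->left, move left to (7,4)
Step 4: enter (7,4), '.' pass, move left to (7,3)
Step 5: enter (7,3), '.' pass, move left to (7,2)
Step 6: enter (7,2), '.' pass, move left to (7,1)
Step 7: enter (7,1), '.' pass, move left to (7,0)
Step 8: enter (7,0), '.' pass, move left to (7,-1)
Step 9: at (7,-1) — EXIT via left edge, pos 7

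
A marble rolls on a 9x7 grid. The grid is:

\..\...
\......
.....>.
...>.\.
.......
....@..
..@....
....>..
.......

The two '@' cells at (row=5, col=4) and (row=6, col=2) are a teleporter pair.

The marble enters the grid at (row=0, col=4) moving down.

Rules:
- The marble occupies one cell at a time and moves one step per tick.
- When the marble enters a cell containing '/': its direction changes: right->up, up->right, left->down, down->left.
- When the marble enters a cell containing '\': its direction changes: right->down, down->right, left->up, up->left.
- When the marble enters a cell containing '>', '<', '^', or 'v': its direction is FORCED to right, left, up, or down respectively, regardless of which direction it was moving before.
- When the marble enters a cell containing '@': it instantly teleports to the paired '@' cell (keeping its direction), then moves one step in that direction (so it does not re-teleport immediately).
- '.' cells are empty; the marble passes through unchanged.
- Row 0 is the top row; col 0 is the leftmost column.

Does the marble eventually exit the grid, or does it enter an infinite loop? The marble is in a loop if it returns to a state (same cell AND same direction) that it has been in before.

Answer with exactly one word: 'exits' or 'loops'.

Answer: exits

Derivation:
Step 1: enter (0,4), '.' pass, move down to (1,4)
Step 2: enter (1,4), '.' pass, move down to (2,4)
Step 3: enter (2,4), '.' pass, move down to (3,4)
Step 4: enter (3,4), '.' pass, move down to (4,4)
Step 5: enter (4,4), '.' pass, move down to (5,4)
Step 6: enter (5,4), '@' teleport (5,4)->(6,2), also enter (6,2), move down to (7,2)
Step 7: enter (7,2), '.' pass, move down to (8,2)
Step 8: enter (8,2), '.' pass, move down to (9,2)
Step 9: at (9,2) — EXIT via bottom edge, pos 2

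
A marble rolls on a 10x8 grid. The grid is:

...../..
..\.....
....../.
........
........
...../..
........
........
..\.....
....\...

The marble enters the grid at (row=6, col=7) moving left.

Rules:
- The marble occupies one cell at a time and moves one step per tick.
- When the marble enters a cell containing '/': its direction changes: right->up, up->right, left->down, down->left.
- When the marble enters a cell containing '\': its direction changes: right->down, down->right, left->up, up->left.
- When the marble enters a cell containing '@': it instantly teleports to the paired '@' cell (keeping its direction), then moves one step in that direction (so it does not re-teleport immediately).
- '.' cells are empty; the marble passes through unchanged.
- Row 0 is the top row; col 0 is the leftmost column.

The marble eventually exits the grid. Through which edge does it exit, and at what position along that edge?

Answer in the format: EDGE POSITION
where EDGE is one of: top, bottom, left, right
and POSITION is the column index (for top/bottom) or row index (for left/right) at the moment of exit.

Step 1: enter (6,7), '.' pass, move left to (6,6)
Step 2: enter (6,6), '.' pass, move left to (6,5)
Step 3: enter (6,5), '.' pass, move left to (6,4)
Step 4: enter (6,4), '.' pass, move left to (6,3)
Step 5: enter (6,3), '.' pass, move left to (6,2)
Step 6: enter (6,2), '.' pass, move left to (6,1)
Step 7: enter (6,1), '.' pass, move left to (6,0)
Step 8: enter (6,0), '.' pass, move left to (6,-1)
Step 9: at (6,-1) — EXIT via left edge, pos 6

Answer: left 6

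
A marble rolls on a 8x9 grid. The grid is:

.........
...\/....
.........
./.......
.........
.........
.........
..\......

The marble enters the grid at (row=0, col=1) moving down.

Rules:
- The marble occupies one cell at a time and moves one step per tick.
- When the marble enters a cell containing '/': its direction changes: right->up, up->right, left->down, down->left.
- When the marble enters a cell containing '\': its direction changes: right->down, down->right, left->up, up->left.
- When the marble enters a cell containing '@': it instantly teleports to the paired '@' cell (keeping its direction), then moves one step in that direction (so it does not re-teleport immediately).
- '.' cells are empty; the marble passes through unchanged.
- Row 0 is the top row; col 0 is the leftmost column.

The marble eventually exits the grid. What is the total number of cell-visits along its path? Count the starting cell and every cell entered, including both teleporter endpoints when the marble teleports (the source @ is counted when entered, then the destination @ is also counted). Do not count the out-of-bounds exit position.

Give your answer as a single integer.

Answer: 5

Derivation:
Step 1: enter (0,1), '.' pass, move down to (1,1)
Step 2: enter (1,1), '.' pass, move down to (2,1)
Step 3: enter (2,1), '.' pass, move down to (3,1)
Step 4: enter (3,1), '/' deflects down->left, move left to (3,0)
Step 5: enter (3,0), '.' pass, move left to (3,-1)
Step 6: at (3,-1) — EXIT via left edge, pos 3
Path length (cell visits): 5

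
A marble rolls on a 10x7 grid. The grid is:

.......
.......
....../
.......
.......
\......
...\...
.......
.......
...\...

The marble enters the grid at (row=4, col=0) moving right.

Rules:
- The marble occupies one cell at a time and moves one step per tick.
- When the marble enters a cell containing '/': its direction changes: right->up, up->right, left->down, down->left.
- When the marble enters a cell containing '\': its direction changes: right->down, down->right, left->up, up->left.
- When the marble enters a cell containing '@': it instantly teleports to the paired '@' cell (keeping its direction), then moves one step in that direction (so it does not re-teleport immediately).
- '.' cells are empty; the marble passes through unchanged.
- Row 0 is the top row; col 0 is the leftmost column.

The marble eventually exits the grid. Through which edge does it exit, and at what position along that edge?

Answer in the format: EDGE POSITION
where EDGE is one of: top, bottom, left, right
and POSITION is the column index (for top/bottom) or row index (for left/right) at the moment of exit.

Step 1: enter (4,0), '.' pass, move right to (4,1)
Step 2: enter (4,1), '.' pass, move right to (4,2)
Step 3: enter (4,2), '.' pass, move right to (4,3)
Step 4: enter (4,3), '.' pass, move right to (4,4)
Step 5: enter (4,4), '.' pass, move right to (4,5)
Step 6: enter (4,5), '.' pass, move right to (4,6)
Step 7: enter (4,6), '.' pass, move right to (4,7)
Step 8: at (4,7) — EXIT via right edge, pos 4

Answer: right 4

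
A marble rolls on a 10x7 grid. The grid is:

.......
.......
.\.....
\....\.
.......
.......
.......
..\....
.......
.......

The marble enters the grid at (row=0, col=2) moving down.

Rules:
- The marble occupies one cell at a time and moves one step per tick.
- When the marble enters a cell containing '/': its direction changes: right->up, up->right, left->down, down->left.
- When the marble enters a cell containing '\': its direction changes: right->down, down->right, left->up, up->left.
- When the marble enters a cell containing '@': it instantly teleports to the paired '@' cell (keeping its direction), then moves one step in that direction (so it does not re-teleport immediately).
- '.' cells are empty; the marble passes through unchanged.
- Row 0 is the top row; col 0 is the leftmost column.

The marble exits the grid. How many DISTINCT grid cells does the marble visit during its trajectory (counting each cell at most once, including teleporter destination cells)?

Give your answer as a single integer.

Answer: 12

Derivation:
Step 1: enter (0,2), '.' pass, move down to (1,2)
Step 2: enter (1,2), '.' pass, move down to (2,2)
Step 3: enter (2,2), '.' pass, move down to (3,2)
Step 4: enter (3,2), '.' pass, move down to (4,2)
Step 5: enter (4,2), '.' pass, move down to (5,2)
Step 6: enter (5,2), '.' pass, move down to (6,2)
Step 7: enter (6,2), '.' pass, move down to (7,2)
Step 8: enter (7,2), '\' deflects down->right, move right to (7,3)
Step 9: enter (7,3), '.' pass, move right to (7,4)
Step 10: enter (7,4), '.' pass, move right to (7,5)
Step 11: enter (7,5), '.' pass, move right to (7,6)
Step 12: enter (7,6), '.' pass, move right to (7,7)
Step 13: at (7,7) — EXIT via right edge, pos 7
Distinct cells visited: 12 (path length 12)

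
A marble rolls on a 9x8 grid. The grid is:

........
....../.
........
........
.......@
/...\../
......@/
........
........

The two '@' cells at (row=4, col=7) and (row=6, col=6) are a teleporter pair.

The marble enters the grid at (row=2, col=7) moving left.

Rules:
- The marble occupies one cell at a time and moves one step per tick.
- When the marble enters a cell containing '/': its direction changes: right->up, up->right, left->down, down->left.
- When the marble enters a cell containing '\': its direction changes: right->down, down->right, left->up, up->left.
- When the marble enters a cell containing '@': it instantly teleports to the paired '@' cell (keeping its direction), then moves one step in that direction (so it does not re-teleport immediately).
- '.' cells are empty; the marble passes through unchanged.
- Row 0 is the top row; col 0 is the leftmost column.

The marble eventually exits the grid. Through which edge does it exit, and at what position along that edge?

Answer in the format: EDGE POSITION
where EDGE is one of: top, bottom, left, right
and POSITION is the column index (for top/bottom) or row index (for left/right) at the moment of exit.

Answer: left 2

Derivation:
Step 1: enter (2,7), '.' pass, move left to (2,6)
Step 2: enter (2,6), '.' pass, move left to (2,5)
Step 3: enter (2,5), '.' pass, move left to (2,4)
Step 4: enter (2,4), '.' pass, move left to (2,3)
Step 5: enter (2,3), '.' pass, move left to (2,2)
Step 6: enter (2,2), '.' pass, move left to (2,1)
Step 7: enter (2,1), '.' pass, move left to (2,0)
Step 8: enter (2,0), '.' pass, move left to (2,-1)
Step 9: at (2,-1) — EXIT via left edge, pos 2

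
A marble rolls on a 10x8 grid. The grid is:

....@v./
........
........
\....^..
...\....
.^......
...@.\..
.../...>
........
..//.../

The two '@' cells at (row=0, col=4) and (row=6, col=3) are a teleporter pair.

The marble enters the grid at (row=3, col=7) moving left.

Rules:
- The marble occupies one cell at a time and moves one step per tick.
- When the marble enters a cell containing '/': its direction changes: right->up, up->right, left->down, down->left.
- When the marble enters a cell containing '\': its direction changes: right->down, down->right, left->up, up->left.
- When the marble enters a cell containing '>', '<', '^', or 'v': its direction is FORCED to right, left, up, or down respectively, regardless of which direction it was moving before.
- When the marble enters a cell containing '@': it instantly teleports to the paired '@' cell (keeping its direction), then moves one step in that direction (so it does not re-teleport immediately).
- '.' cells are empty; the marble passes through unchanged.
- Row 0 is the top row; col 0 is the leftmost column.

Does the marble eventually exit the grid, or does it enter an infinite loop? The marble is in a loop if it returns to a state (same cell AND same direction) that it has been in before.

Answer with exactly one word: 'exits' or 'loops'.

Step 1: enter (3,7), '.' pass, move left to (3,6)
Step 2: enter (3,6), '.' pass, move left to (3,5)
Step 3: enter (3,5), '^' forces left->up, move up to (2,5)
Step 4: enter (2,5), '.' pass, move up to (1,5)
Step 5: enter (1,5), '.' pass, move up to (0,5)
Step 6: enter (0,5), 'v' forces up->down, move down to (1,5)
Step 7: enter (1,5), '.' pass, move down to (2,5)
Step 8: enter (2,5), '.' pass, move down to (3,5)
Step 9: enter (3,5), '^' forces down->up, move up to (2,5)
Step 10: at (2,5) dir=up — LOOP DETECTED (seen before)

Answer: loops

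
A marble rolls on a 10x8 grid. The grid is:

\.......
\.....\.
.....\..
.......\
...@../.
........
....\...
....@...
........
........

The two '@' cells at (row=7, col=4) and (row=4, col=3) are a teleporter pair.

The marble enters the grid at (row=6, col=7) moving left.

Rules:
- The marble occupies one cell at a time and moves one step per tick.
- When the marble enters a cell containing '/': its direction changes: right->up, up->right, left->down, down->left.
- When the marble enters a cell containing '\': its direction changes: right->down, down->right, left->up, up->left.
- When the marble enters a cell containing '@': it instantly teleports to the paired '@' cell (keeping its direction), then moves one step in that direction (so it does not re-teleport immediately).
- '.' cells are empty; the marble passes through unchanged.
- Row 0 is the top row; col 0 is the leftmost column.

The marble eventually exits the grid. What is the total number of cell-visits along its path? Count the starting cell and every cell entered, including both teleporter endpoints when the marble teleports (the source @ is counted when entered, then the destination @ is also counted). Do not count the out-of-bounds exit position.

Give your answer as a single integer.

Step 1: enter (6,7), '.' pass, move left to (6,6)
Step 2: enter (6,6), '.' pass, move left to (6,5)
Step 3: enter (6,5), '.' pass, move left to (6,4)
Step 4: enter (6,4), '\' deflects left->up, move up to (5,4)
Step 5: enter (5,4), '.' pass, move up to (4,4)
Step 6: enter (4,4), '.' pass, move up to (3,4)
Step 7: enter (3,4), '.' pass, move up to (2,4)
Step 8: enter (2,4), '.' pass, move up to (1,4)
Step 9: enter (1,4), '.' pass, move up to (0,4)
Step 10: enter (0,4), '.' pass, move up to (-1,4)
Step 11: at (-1,4) — EXIT via top edge, pos 4
Path length (cell visits): 10

Answer: 10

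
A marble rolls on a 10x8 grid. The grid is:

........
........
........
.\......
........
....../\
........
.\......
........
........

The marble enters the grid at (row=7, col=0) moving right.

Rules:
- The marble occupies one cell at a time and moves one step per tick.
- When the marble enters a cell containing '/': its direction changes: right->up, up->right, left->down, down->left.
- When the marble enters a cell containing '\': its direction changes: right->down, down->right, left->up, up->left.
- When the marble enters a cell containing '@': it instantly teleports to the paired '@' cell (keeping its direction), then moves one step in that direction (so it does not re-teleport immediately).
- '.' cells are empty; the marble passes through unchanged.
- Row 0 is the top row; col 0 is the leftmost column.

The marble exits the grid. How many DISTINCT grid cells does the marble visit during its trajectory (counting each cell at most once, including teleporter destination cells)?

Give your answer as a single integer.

Answer: 4

Derivation:
Step 1: enter (7,0), '.' pass, move right to (7,1)
Step 2: enter (7,1), '\' deflects right->down, move down to (8,1)
Step 3: enter (8,1), '.' pass, move down to (9,1)
Step 4: enter (9,1), '.' pass, move down to (10,1)
Step 5: at (10,1) — EXIT via bottom edge, pos 1
Distinct cells visited: 4 (path length 4)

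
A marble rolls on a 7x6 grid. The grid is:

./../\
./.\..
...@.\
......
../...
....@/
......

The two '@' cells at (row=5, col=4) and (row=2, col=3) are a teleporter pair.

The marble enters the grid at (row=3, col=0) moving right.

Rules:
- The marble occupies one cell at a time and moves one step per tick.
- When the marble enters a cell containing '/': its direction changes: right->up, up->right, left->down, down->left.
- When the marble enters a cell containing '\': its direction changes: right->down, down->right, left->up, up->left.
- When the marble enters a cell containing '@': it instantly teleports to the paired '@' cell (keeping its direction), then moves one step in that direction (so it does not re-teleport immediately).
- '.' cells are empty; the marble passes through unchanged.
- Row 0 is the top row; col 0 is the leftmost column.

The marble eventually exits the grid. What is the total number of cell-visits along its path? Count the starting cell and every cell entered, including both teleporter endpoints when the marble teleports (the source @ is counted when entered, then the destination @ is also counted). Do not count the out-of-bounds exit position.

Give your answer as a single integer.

Step 1: enter (3,0), '.' pass, move right to (3,1)
Step 2: enter (3,1), '.' pass, move right to (3,2)
Step 3: enter (3,2), '.' pass, move right to (3,3)
Step 4: enter (3,3), '.' pass, move right to (3,4)
Step 5: enter (3,4), '.' pass, move right to (3,5)
Step 6: enter (3,5), '.' pass, move right to (3,6)
Step 7: at (3,6) — EXIT via right edge, pos 3
Path length (cell visits): 6

Answer: 6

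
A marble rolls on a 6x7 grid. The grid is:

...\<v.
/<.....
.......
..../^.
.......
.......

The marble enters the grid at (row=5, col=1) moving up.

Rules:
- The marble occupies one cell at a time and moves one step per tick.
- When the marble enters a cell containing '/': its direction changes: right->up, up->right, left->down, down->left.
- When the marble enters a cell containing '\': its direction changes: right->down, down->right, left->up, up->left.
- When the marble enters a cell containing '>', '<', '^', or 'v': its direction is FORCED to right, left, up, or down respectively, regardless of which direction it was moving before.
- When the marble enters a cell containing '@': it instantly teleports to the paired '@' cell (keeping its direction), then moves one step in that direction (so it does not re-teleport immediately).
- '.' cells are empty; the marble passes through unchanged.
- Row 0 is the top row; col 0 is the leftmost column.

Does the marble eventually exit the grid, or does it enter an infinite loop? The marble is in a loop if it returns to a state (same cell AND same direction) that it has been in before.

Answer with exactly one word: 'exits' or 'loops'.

Step 1: enter (5,1), '.' pass, move up to (4,1)
Step 2: enter (4,1), '.' pass, move up to (3,1)
Step 3: enter (3,1), '.' pass, move up to (2,1)
Step 4: enter (2,1), '.' pass, move up to (1,1)
Step 5: enter (1,1), '<' forces up->left, move left to (1,0)
Step 6: enter (1,0), '/' deflects left->down, move down to (2,0)
Step 7: enter (2,0), '.' pass, move down to (3,0)
Step 8: enter (3,0), '.' pass, move down to (4,0)
Step 9: enter (4,0), '.' pass, move down to (5,0)
Step 10: enter (5,0), '.' pass, move down to (6,0)
Step 11: at (6,0) — EXIT via bottom edge, pos 0

Answer: exits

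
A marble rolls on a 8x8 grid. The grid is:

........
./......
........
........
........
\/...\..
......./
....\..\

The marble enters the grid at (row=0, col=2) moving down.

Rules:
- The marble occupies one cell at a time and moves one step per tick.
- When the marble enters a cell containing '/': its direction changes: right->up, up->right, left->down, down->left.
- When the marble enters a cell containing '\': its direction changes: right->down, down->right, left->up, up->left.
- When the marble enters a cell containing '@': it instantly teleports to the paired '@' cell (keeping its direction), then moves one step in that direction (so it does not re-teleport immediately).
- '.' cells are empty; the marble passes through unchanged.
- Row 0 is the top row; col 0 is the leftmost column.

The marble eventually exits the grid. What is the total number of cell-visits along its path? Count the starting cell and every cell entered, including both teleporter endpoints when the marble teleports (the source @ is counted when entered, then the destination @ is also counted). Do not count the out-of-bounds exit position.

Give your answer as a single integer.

Answer: 8

Derivation:
Step 1: enter (0,2), '.' pass, move down to (1,2)
Step 2: enter (1,2), '.' pass, move down to (2,2)
Step 3: enter (2,2), '.' pass, move down to (3,2)
Step 4: enter (3,2), '.' pass, move down to (4,2)
Step 5: enter (4,2), '.' pass, move down to (5,2)
Step 6: enter (5,2), '.' pass, move down to (6,2)
Step 7: enter (6,2), '.' pass, move down to (7,2)
Step 8: enter (7,2), '.' pass, move down to (8,2)
Step 9: at (8,2) — EXIT via bottom edge, pos 2
Path length (cell visits): 8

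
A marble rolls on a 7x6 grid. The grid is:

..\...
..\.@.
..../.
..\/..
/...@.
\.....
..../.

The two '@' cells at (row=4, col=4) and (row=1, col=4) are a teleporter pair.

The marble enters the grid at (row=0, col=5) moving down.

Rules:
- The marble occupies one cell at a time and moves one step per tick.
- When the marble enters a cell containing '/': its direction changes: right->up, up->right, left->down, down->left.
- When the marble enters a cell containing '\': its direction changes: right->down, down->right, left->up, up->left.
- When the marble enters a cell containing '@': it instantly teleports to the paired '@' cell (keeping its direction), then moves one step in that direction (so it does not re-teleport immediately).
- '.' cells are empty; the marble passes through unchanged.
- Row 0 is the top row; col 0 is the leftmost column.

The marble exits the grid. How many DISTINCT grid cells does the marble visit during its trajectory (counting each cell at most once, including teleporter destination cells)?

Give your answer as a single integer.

Answer: 7

Derivation:
Step 1: enter (0,5), '.' pass, move down to (1,5)
Step 2: enter (1,5), '.' pass, move down to (2,5)
Step 3: enter (2,5), '.' pass, move down to (3,5)
Step 4: enter (3,5), '.' pass, move down to (4,5)
Step 5: enter (4,5), '.' pass, move down to (5,5)
Step 6: enter (5,5), '.' pass, move down to (6,5)
Step 7: enter (6,5), '.' pass, move down to (7,5)
Step 8: at (7,5) — EXIT via bottom edge, pos 5
Distinct cells visited: 7 (path length 7)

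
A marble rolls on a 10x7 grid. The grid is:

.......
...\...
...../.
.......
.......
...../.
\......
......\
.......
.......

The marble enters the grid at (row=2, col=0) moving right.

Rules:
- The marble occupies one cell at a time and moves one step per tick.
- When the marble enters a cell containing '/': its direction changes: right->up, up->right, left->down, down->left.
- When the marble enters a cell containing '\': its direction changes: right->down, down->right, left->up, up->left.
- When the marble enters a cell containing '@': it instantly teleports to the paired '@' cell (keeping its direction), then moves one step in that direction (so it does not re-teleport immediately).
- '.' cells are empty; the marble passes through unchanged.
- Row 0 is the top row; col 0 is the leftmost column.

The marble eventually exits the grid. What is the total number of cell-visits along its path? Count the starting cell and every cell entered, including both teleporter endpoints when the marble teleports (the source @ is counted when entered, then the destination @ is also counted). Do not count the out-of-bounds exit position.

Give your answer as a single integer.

Step 1: enter (2,0), '.' pass, move right to (2,1)
Step 2: enter (2,1), '.' pass, move right to (2,2)
Step 3: enter (2,2), '.' pass, move right to (2,3)
Step 4: enter (2,3), '.' pass, move right to (2,4)
Step 5: enter (2,4), '.' pass, move right to (2,5)
Step 6: enter (2,5), '/' deflects right->up, move up to (1,5)
Step 7: enter (1,5), '.' pass, move up to (0,5)
Step 8: enter (0,5), '.' pass, move up to (-1,5)
Step 9: at (-1,5) — EXIT via top edge, pos 5
Path length (cell visits): 8

Answer: 8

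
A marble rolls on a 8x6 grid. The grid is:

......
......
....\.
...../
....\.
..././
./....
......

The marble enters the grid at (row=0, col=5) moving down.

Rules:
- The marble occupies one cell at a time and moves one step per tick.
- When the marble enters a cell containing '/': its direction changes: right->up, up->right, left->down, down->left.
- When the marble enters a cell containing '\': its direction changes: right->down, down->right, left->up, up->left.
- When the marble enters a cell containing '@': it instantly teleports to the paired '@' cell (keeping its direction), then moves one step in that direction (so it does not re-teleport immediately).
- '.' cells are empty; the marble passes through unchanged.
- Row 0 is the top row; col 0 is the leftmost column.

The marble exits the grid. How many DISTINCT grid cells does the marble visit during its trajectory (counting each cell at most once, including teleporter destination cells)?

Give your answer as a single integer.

Step 1: enter (0,5), '.' pass, move down to (1,5)
Step 2: enter (1,5), '.' pass, move down to (2,5)
Step 3: enter (2,5), '.' pass, move down to (3,5)
Step 4: enter (3,5), '/' deflects down->left, move left to (3,4)
Step 5: enter (3,4), '.' pass, move left to (3,3)
Step 6: enter (3,3), '.' pass, move left to (3,2)
Step 7: enter (3,2), '.' pass, move left to (3,1)
Step 8: enter (3,1), '.' pass, move left to (3,0)
Step 9: enter (3,0), '.' pass, move left to (3,-1)
Step 10: at (3,-1) — EXIT via left edge, pos 3
Distinct cells visited: 9 (path length 9)

Answer: 9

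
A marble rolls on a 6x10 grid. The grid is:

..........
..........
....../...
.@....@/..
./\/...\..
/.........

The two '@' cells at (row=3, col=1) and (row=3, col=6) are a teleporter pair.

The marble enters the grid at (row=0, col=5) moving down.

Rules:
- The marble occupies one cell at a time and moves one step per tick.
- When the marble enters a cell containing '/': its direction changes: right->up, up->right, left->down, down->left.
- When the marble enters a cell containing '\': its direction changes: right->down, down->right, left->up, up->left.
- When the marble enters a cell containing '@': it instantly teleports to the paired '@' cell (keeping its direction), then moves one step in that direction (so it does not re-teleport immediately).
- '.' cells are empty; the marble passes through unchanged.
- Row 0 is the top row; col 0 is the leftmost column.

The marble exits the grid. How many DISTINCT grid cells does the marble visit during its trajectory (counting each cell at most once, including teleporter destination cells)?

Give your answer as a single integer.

Step 1: enter (0,5), '.' pass, move down to (1,5)
Step 2: enter (1,5), '.' pass, move down to (2,5)
Step 3: enter (2,5), '.' pass, move down to (3,5)
Step 4: enter (3,5), '.' pass, move down to (4,5)
Step 5: enter (4,5), '.' pass, move down to (5,5)
Step 6: enter (5,5), '.' pass, move down to (6,5)
Step 7: at (6,5) — EXIT via bottom edge, pos 5
Distinct cells visited: 6 (path length 6)

Answer: 6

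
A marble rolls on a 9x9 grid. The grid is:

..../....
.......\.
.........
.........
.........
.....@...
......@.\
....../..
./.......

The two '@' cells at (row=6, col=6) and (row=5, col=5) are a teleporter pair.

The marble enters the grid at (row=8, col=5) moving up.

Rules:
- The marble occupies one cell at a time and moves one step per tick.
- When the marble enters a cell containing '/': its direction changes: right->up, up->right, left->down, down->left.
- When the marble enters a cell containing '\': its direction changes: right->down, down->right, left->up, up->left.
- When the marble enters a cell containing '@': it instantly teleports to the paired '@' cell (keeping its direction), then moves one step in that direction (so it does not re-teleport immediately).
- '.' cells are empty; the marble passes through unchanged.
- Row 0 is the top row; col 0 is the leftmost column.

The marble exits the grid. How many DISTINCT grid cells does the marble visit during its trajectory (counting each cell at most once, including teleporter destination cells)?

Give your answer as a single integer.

Answer: 11

Derivation:
Step 1: enter (8,5), '.' pass, move up to (7,5)
Step 2: enter (7,5), '.' pass, move up to (6,5)
Step 3: enter (6,5), '.' pass, move up to (5,5)
Step 4: enter (5,5), '@' teleport (5,5)->(6,6), also enter (6,6), move up to (5,6)
Step 5: enter (5,6), '.' pass, move up to (4,6)
Step 6: enter (4,6), '.' pass, move up to (3,6)
Step 7: enter (3,6), '.' pass, move up to (2,6)
Step 8: enter (2,6), '.' pass, move up to (1,6)
Step 9: enter (1,6), '.' pass, move up to (0,6)
Step 10: enter (0,6), '.' pass, move up to (-1,6)
Step 11: at (-1,6) — EXIT via top edge, pos 6
Distinct cells visited: 11 (path length 11)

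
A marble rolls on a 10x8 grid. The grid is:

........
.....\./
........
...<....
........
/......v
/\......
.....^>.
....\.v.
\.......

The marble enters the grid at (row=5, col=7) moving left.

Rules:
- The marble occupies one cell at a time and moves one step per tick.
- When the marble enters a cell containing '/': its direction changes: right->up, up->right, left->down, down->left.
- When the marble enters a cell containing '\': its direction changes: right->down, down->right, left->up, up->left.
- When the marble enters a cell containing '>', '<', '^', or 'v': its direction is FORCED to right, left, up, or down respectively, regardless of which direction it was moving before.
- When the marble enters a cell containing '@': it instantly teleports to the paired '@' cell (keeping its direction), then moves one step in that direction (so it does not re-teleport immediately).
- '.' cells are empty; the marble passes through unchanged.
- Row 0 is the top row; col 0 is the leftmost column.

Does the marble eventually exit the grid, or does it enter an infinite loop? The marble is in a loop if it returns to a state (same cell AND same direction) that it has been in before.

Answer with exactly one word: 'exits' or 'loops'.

Step 1: enter (5,7), 'v' forces left->down, move down to (6,7)
Step 2: enter (6,7), '.' pass, move down to (7,7)
Step 3: enter (7,7), '.' pass, move down to (8,7)
Step 4: enter (8,7), '.' pass, move down to (9,7)
Step 5: enter (9,7), '.' pass, move down to (10,7)
Step 6: at (10,7) — EXIT via bottom edge, pos 7

Answer: exits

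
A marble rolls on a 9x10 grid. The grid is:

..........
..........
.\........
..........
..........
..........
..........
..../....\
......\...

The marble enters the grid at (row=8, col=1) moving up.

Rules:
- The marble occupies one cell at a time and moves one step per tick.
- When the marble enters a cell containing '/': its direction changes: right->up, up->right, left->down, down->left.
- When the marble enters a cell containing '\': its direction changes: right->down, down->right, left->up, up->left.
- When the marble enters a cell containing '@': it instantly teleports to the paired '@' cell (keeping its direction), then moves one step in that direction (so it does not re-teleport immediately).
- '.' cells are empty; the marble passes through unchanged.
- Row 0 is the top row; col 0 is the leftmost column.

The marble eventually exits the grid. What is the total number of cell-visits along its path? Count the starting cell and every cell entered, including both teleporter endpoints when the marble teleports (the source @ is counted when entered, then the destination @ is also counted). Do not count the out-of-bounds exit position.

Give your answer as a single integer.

Answer: 8

Derivation:
Step 1: enter (8,1), '.' pass, move up to (7,1)
Step 2: enter (7,1), '.' pass, move up to (6,1)
Step 3: enter (6,1), '.' pass, move up to (5,1)
Step 4: enter (5,1), '.' pass, move up to (4,1)
Step 5: enter (4,1), '.' pass, move up to (3,1)
Step 6: enter (3,1), '.' pass, move up to (2,1)
Step 7: enter (2,1), '\' deflects up->left, move left to (2,0)
Step 8: enter (2,0), '.' pass, move left to (2,-1)
Step 9: at (2,-1) — EXIT via left edge, pos 2
Path length (cell visits): 8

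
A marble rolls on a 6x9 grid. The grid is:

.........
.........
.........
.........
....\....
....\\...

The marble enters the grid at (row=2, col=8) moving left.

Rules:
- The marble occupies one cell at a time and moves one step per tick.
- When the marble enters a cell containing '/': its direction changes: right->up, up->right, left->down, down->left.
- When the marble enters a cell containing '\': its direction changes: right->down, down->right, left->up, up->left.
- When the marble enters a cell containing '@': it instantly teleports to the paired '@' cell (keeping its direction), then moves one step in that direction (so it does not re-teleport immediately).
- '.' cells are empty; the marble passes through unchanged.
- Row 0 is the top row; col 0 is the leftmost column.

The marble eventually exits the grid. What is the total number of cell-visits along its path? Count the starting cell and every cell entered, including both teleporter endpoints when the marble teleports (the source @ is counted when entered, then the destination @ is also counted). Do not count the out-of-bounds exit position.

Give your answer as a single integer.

Answer: 9

Derivation:
Step 1: enter (2,8), '.' pass, move left to (2,7)
Step 2: enter (2,7), '.' pass, move left to (2,6)
Step 3: enter (2,6), '.' pass, move left to (2,5)
Step 4: enter (2,5), '.' pass, move left to (2,4)
Step 5: enter (2,4), '.' pass, move left to (2,3)
Step 6: enter (2,3), '.' pass, move left to (2,2)
Step 7: enter (2,2), '.' pass, move left to (2,1)
Step 8: enter (2,1), '.' pass, move left to (2,0)
Step 9: enter (2,0), '.' pass, move left to (2,-1)
Step 10: at (2,-1) — EXIT via left edge, pos 2
Path length (cell visits): 9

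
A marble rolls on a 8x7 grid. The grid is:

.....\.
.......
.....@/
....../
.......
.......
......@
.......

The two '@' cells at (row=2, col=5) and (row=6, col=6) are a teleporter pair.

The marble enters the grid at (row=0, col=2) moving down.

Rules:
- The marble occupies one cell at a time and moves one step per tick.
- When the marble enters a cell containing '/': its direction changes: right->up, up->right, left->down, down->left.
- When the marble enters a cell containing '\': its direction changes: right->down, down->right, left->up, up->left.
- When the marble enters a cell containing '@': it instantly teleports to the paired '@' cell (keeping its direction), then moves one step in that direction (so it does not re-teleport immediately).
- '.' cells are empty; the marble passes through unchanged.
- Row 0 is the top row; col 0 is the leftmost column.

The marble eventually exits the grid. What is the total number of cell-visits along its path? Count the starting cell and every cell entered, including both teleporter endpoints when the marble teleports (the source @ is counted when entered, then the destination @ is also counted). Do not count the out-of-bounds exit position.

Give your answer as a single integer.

Step 1: enter (0,2), '.' pass, move down to (1,2)
Step 2: enter (1,2), '.' pass, move down to (2,2)
Step 3: enter (2,2), '.' pass, move down to (3,2)
Step 4: enter (3,2), '.' pass, move down to (4,2)
Step 5: enter (4,2), '.' pass, move down to (5,2)
Step 6: enter (5,2), '.' pass, move down to (6,2)
Step 7: enter (6,2), '.' pass, move down to (7,2)
Step 8: enter (7,2), '.' pass, move down to (8,2)
Step 9: at (8,2) — EXIT via bottom edge, pos 2
Path length (cell visits): 8

Answer: 8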